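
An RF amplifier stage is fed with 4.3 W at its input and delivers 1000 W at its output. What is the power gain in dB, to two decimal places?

23.67 dB

Power ratio → dB uses the 10·log₁₀ form:
10·log₁₀(1000/4.3) = 10·log₁₀(232.6) = 23.67 dB.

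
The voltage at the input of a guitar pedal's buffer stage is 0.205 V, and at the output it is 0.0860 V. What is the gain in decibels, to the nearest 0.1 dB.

Voltage ratio → dB uses the 20·log₁₀ form:
20·log₁₀(0.0860/0.205) = 20·log₁₀(0.4195) = -7.5 dB.

-7.5 dB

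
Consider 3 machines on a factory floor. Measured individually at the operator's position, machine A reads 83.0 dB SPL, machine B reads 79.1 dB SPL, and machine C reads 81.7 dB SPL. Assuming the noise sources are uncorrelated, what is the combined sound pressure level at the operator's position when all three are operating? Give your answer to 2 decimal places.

86.32 dB SPL

Add the sources as powers (linear), then convert back to dB:
L_total = 10·log₁₀(10^(83.0/10) + 10^(79.1/10) + 10^(81.7/10)) = 10·log₁₀(428700000) = 86.32 dB SPL.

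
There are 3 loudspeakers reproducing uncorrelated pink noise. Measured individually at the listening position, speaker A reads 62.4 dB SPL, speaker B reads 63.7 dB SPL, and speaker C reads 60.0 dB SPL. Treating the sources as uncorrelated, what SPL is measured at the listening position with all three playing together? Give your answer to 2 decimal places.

67.06 dB SPL

Add the sources as powers (linear), then convert back to dB:
L_total = 10·log₁₀(10^(62.4/10) + 10^(63.7/10) + 10^(60.0/10)) = 10·log₁₀(5082000) = 67.06 dB SPL.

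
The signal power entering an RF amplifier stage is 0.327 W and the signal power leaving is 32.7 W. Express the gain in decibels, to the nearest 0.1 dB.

Power is a power quantity, so gain = 10·log₁₀(P_out/P_in).
10·log₁₀(32.7/0.327) = 10·log₁₀(100.0) = 20.0 dB.

20.0 dB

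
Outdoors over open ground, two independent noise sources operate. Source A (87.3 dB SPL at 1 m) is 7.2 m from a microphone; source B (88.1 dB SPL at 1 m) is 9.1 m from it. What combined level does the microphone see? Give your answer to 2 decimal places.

At the listener: L_A = 87.3 − 20·log₁₀(7.2) = 70.153 dB; L_B = 88.1 − 20·log₁₀(9.1) = 68.919 dB.
Combined: 10·log₁₀(10^(70.153/10)+10^(68.919/10)) = 72.59 dB SPL.

72.59 dB SPL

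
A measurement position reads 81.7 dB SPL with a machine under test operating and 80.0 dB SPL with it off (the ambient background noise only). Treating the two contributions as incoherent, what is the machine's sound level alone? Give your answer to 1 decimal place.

Remove the background by subtracting linear intensities:
L_src = 10·log₁₀(10^(81.7/10) − 10^(80.0/10)) = 10·log₁₀(47910000) = 76.8 dB SPL.

76.8 dB SPL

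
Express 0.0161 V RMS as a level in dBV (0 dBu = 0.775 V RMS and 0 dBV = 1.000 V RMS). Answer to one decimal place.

dBV = 20·log₁₀(V / 1.000 V).
20·log₁₀(0.0161/1.000) = -35.9 dBV.

-35.9 dBV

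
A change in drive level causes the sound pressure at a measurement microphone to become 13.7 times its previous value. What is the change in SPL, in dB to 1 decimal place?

22.7 dB

SPL change from a pressure ratio uses the 20·log₁₀ form:
20·log₁₀(13.7) = 22.7 dB.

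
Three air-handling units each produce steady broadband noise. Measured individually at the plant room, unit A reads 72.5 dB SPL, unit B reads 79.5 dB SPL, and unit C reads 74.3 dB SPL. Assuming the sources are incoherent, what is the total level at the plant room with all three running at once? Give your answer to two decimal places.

Incoherent sources sum as intensities:
L_total = 10·log₁₀(10^(72.5/10) + 10^(79.5/10) + 10^(74.3/10)) = 10·log₁₀(133800000) = 81.27 dB SPL.

81.27 dB SPL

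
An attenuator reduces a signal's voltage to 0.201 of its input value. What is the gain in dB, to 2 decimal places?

Voltage ratio → dB uses the 20·log₁₀ form:
20·log₁₀(0.201) = -13.94 dB.

-13.94 dB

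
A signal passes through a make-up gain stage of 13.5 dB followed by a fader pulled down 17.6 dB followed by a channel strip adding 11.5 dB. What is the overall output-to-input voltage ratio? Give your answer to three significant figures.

2.34

Net gain = 13.5 + (−17.6) + 11.5 = 7.4 dB.
Voltage ratio = 10^(7.4/20) = 2.34.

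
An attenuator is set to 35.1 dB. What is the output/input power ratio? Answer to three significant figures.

0.000309

Power ratio = 10^(dB/10).
10^(-35.1/10) = 10^(-3.510) = 0.000309.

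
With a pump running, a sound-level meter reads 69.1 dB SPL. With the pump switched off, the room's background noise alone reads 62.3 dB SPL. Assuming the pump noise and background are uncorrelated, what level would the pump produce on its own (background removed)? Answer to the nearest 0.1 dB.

68.1 dB SPL

Background correction is a power subtraction:
L_src = 10·log₁₀(10^(69.1/10) − 10^(62.3/10)) = 10·log₁₀(6430000) = 68.1 dB SPL.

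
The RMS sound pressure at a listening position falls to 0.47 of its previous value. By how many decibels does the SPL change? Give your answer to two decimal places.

SPL change from a pressure ratio uses the 20·log₁₀ form:
20·log₁₀(0.47) = -6.56 dB.

-6.56 dB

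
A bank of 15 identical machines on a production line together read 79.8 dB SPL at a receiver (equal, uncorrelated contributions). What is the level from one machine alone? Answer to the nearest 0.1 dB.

68.0 dB SPL

15 equal incoherent sources add 10·log₁₀(15) = 11.76 dB over one source.
L_one = 79.8 − 11.76 = 68.0 dB SPL.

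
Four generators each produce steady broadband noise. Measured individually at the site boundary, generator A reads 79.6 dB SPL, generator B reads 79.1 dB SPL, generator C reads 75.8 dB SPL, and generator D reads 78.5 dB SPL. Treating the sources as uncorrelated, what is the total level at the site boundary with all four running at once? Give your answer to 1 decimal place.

84.5 dB SPL

Incoherent sources sum as intensities:
L_total = 10·log₁₀(10^(79.6/10) + 10^(79.1/10) + 10^(75.8/10) + 10^(78.5/10)) = 10·log₁₀(281300000) = 84.5 dB SPL.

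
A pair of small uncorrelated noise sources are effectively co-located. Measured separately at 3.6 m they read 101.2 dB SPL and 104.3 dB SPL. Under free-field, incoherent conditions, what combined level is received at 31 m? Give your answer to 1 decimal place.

Combined at 3.6 m: 10·log₁₀(10^(101.2/10)+10^(104.3/10)) = 106.03 dB SPL.
Then apply −20·log₁₀(31/3.6) = -18.70 dB → 87.3 dB SPL.

87.3 dB SPL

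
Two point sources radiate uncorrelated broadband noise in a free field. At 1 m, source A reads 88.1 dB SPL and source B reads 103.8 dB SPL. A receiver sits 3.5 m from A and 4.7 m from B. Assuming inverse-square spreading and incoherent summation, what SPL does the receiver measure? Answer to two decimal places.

At the listener: L_A = 88.1 − 20·log₁₀(3.5) = 77.219 dB; L_B = 103.8 − 20·log₁₀(4.7) = 90.358 dB.
Combined: 10·log₁₀(10^(77.219/10)+10^(90.358/10)) = 90.56 dB SPL.

90.56 dB SPL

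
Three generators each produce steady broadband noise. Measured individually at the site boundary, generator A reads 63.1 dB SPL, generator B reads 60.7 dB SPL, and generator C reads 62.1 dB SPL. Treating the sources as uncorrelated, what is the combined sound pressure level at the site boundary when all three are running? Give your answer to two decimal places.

66.85 dB SPL

Add the sources as powers (linear), then convert back to dB:
L_total = 10·log₁₀(10^(63.1/10) + 10^(60.7/10) + 10^(62.1/10)) = 10·log₁₀(4838000) = 66.85 dB SPL.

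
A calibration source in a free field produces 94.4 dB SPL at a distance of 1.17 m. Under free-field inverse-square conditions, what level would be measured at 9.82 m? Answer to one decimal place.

75.9 dB SPL

Free-field point source: level drops by 20·log₁₀ of the distance ratio.
ΔL = −20·log₁₀(9.82/1.17) = -18.48 dB, so L₂ = 94.4 + (-18.48) = 75.9 dB SPL.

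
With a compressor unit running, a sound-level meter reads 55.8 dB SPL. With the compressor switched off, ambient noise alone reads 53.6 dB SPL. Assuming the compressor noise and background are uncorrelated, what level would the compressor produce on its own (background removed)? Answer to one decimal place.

Background correction is a power subtraction:
L_src = 10·log₁₀(10^(55.8/10) − 10^(53.6/10)) = 10·log₁₀(151100) = 51.8 dB SPL.

51.8 dB SPL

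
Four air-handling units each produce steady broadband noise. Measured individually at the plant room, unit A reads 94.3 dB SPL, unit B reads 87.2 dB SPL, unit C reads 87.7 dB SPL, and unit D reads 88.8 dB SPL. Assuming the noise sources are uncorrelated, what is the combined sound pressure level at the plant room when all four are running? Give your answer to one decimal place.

Uncorrelated sources add in intensity (power), not in dB.
L_total = 10·log₁₀(10^(94.3/10) + 10^(87.2/10) + 10^(87.7/10) + 10^(88.8/10)) = 10·log₁₀(4564000000) = 96.6 dB SPL.

96.6 dB SPL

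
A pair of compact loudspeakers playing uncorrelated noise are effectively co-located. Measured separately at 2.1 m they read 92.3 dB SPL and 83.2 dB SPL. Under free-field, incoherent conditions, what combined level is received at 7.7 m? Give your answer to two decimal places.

Combined at 2.1 m: 10·log₁₀(10^(92.3/10)+10^(83.2/10)) = 92.804 dB SPL.
Then apply −20·log₁₀(7.7/2.1) = -11.285 dB → 81.52 dB SPL.

81.52 dB SPL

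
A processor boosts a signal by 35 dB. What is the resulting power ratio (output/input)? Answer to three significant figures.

3160

Power ratio = 10^(dB/10).
10^(35/10) = 10^(3.500) = 3160.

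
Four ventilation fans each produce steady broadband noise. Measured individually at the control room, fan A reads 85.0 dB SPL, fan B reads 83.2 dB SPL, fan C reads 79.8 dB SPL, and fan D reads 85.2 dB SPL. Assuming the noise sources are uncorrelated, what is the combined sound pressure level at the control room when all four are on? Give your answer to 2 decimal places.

89.79 dB SPL

Uncorrelated sources add in intensity (power), not in dB.
L_total = 10·log₁₀(10^(85.0/10) + 10^(83.2/10) + 10^(79.8/10) + 10^(85.2/10)) = 10·log₁₀(951800000) = 89.79 dB SPL.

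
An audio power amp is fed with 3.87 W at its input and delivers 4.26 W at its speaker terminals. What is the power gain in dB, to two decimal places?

0.42 dB

Power is a power quantity, so gain = 10·log₁₀(P_out/P_in).
10·log₁₀(4.26/3.87) = 10·log₁₀(1.101) = 0.42 dB.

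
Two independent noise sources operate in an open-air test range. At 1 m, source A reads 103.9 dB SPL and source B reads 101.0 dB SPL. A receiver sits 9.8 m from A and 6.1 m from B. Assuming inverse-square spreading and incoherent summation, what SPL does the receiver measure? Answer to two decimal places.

At the listener: L_A = 103.9 − 20·log₁₀(9.8) = 84.075 dB; L_B = 101.0 − 20·log₁₀(6.1) = 85.293 dB.
Combined: 10·log₁₀(10^(84.075/10)+10^(85.293/10)) = 87.74 dB SPL.

87.74 dB SPL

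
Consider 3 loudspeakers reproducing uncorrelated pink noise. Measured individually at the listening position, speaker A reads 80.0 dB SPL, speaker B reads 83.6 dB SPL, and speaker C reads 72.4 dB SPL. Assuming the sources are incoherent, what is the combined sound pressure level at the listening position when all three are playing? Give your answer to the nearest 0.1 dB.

85.4 dB SPL

Incoherent sources sum as intensities:
L_total = 10·log₁₀(10^(80.0/10) + 10^(83.6/10) + 10^(72.4/10)) = 10·log₁₀(346500000) = 85.4 dB SPL.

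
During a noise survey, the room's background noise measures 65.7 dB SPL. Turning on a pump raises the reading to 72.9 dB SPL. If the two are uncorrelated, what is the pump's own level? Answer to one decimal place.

72.0 dB SPL

Background correction is a power subtraction:
L_src = 10·log₁₀(10^(72.9/10) − 10^(65.7/10)) = 10·log₁₀(15780000) = 72.0 dB SPL.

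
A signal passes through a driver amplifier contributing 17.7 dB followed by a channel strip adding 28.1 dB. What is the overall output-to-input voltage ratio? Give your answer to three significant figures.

195

Net gain = 17.7 + 28.1 = 45.8 dB.
Voltage ratio = 10^(45.8/20) = 195.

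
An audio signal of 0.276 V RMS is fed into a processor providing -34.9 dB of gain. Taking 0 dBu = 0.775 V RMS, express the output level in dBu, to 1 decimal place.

-43.9 dBu

Input level: 20·log₁₀(0.276/0.775) = -8.97 dBu.
Output: -8.97 − 34.9 = -43.9 dBu.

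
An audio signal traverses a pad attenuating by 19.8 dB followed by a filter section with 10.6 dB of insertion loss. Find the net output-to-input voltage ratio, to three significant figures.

0.0302

Net gain = (−19.8) + (−10.6) = -30.4 dB.
Voltage ratio = 10^(-30.4/20) = 0.0302.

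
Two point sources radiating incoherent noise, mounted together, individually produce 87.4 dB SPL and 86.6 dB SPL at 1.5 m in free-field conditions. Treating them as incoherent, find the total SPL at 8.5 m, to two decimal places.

74.96 dB SPL

Combined at 1.5 m: 10·log₁₀(10^(87.4/10)+10^(86.6/10)) = 90.029 dB SPL.
Then apply −20·log₁₀(8.5/1.5) = -15.067 dB → 74.96 dB SPL.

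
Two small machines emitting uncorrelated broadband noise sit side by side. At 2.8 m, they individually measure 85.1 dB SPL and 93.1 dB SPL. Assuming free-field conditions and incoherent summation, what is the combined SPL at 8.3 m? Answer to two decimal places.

84.30 dB SPL

Combined at 2.8 m: 10·log₁₀(10^(85.1/10)+10^(93.1/10)) = 93.739 dB SPL.
Then apply −20·log₁₀(8.3/2.8) = -9.438 dB → 84.30 dB SPL.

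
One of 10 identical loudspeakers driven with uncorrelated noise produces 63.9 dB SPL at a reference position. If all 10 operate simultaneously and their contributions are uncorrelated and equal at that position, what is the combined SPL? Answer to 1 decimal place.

10 equal incoherent sources raise the level by 10·log₁₀(10) = 10.00 dB.
L_total = 63.9 + 10.00 = 73.9 dB SPL.

73.9 dB SPL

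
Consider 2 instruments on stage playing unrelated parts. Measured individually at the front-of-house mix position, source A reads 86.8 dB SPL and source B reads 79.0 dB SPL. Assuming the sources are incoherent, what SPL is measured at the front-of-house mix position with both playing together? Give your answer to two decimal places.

Incoherent sources sum as intensities:
L_total = 10·log₁₀(10^(86.8/10) + 10^(79.0/10)) = 10·log₁₀(558100000) = 87.47 dB SPL.

87.47 dB SPL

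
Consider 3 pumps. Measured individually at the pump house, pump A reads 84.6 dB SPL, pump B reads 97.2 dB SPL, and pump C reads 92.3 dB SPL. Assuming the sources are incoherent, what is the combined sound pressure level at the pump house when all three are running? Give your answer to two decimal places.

98.59 dB SPL

Add the sources as powers (linear), then convert back to dB:
L_total = 10·log₁₀(10^(84.6/10) + 10^(97.2/10) + 10^(92.3/10)) = 10·log₁₀(7235000000) = 98.59 dB SPL.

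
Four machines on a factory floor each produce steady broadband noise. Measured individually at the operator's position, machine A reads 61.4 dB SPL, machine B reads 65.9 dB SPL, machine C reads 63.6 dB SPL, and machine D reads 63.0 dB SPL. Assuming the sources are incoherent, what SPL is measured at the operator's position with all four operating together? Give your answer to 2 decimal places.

69.80 dB SPL

Uncorrelated sources add in intensity (power), not in dB.
L_total = 10·log₁₀(10^(61.4/10) + 10^(65.9/10) + 10^(63.6/10) + 10^(63.0/10)) = 10·log₁₀(9557000) = 69.80 dB SPL.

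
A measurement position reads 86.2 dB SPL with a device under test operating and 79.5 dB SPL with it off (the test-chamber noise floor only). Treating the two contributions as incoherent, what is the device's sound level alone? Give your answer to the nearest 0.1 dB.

85.2 dB SPL

Subtract intensities: L_src = 10·log₁₀(10^(L_total/10) − 10^(L_bg/10)).
L_src = 10·log₁₀(10^(86.2/10) − 10^(79.5/10)) = 10·log₁₀(327700000) = 85.2 dB SPL.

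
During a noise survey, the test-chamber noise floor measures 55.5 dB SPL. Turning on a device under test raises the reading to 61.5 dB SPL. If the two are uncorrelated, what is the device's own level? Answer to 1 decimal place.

60.2 dB SPL

Subtract intensities: L_src = 10·log₁₀(10^(L_total/10) − 10^(L_bg/10)).
L_src = 10·log₁₀(10^(61.5/10) − 10^(55.5/10)) = 10·log₁₀(1058000) = 60.2 dB SPL.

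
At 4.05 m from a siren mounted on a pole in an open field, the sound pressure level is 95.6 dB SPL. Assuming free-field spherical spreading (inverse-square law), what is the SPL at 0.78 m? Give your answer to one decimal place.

109.9 dB SPL

For a point source in a free field, ΔL = −20·log₁₀(d₂/d₁).
ΔL = −20·log₁₀(0.78/4.05) = 14.31 dB, so L₂ = 95.6 + (14.31) = 109.9 dB SPL.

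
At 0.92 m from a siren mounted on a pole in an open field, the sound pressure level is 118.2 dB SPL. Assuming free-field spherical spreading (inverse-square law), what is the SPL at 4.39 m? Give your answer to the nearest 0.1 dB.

For a point source in a free field, ΔL = −20·log₁₀(d₂/d₁).
ΔL = −20·log₁₀(4.39/0.92) = -13.57 dB, so L₂ = 118.2 + (-13.57) = 104.6 dB SPL.

104.6 dB SPL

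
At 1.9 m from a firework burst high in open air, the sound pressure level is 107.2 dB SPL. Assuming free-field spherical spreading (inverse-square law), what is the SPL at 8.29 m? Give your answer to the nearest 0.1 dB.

94.4 dB SPL

Free-field point source: level drops by 20·log₁₀ of the distance ratio.
ΔL = −20·log₁₀(8.29/1.9) = -12.80 dB, so L₂ = 107.2 + (-12.80) = 94.4 dB SPL.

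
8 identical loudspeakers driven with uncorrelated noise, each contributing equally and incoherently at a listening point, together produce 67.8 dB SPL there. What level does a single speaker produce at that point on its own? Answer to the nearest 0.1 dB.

8 equal incoherent sources add 10·log₁₀(8) = 9.03 dB over one source.
L_one = 67.8 − 9.03 = 58.8 dB SPL.

58.8 dB SPL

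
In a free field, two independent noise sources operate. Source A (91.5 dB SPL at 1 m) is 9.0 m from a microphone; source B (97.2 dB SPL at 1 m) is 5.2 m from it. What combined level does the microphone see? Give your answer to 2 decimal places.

83.25 dB SPL

At the listener: L_A = 91.5 − 20·log₁₀(9.0) = 72.415 dB; L_B = 97.2 − 20·log₁₀(5.2) = 82.880 dB.
Combined: 10·log₁₀(10^(72.415/10)+10^(82.880/10)) = 83.25 dB SPL.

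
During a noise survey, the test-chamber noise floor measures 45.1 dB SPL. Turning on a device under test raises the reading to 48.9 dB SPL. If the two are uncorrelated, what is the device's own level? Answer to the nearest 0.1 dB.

Subtract intensities: L_src = 10·log₁₀(10^(L_total/10) − 10^(L_bg/10)).
L_src = 10·log₁₀(10^(48.9/10) − 10^(45.1/10)) = 10·log₁₀(45270) = 46.6 dB SPL.

46.6 dB SPL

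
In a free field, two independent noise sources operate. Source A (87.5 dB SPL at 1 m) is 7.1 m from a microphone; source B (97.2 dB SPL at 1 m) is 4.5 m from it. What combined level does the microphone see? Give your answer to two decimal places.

At the listener: L_A = 87.5 − 20·log₁₀(7.1) = 70.475 dB; L_B = 97.2 − 20·log₁₀(4.5) = 84.136 dB.
Combined: 10·log₁₀(10^(70.475/10)+10^(84.136/10)) = 84.32 dB SPL.

84.32 dB SPL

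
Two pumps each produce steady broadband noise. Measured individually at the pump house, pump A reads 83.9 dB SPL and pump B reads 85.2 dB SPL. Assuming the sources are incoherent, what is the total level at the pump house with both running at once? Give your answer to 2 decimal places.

Uncorrelated sources add in intensity (power), not in dB.
L_total = 10·log₁₀(10^(83.9/10) + 10^(85.2/10)) = 10·log₁₀(576600000) = 87.61 dB SPL.

87.61 dB SPL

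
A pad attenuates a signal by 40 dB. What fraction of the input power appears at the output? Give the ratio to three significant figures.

0.000100

Power ratio = 10^(dB/10).
10^(-40/10) = 10^(-4.000) = 0.000100.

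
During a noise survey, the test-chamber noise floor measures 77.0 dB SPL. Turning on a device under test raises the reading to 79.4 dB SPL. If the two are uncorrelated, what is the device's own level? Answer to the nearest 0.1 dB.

75.7 dB SPL

Subtract intensities: L_src = 10·log₁₀(10^(L_total/10) − 10^(L_bg/10)).
L_src = 10·log₁₀(10^(79.4/10) − 10^(77.0/10)) = 10·log₁₀(36980000) = 75.7 dB SPL.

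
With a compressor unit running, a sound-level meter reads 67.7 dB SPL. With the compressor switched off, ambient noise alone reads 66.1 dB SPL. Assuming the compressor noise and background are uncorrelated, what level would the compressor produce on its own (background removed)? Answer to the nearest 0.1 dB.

Background correction is a power subtraction:
L_src = 10·log₁₀(10^(67.7/10) − 10^(66.1/10)) = 10·log₁₀(1815000) = 62.6 dB SPL.

62.6 dB SPL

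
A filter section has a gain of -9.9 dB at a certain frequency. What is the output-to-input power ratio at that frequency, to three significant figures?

Power ratio = 10^(dB/10).
10^(-9.9/10) = 10^(-0.9900) = 0.102.

0.102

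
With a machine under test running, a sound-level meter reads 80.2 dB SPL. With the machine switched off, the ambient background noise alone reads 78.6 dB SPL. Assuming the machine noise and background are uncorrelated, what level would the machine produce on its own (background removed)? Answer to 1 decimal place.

Remove the background by subtracting linear intensities:
L_src = 10·log₁₀(10^(80.2/10) − 10^(78.6/10)) = 10·log₁₀(32270000) = 75.1 dB SPL.

75.1 dB SPL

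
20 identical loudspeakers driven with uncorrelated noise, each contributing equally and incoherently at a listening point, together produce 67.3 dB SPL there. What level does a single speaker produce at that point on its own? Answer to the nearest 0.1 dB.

20 equal incoherent sources add 10·log₁₀(20) = 13.01 dB over one source.
L_one = 67.3 − 13.01 = 54.3 dB SPL.

54.3 dB SPL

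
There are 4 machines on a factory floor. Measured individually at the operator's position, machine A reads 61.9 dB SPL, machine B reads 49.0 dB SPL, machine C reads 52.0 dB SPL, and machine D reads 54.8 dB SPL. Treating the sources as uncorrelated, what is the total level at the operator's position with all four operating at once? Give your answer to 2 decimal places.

63.20 dB SPL

Incoherent sources sum as intensities:
L_total = 10·log₁₀(10^(61.9/10) + 10^(49.0/10) + 10^(52.0/10) + 10^(54.8/10)) = 10·log₁₀(2089000) = 63.20 dB SPL.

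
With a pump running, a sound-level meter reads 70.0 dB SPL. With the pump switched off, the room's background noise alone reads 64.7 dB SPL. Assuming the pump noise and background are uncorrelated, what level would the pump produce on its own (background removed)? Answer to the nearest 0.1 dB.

Remove the background by subtracting linear intensities:
L_src = 10·log₁₀(10^(70.0/10) − 10^(64.7/10)) = 10·log₁₀(7049000) = 68.5 dB SPL.

68.5 dB SPL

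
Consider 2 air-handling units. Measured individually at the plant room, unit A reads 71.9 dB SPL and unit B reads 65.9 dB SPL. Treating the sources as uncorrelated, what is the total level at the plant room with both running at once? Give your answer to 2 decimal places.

72.87 dB SPL

Incoherent sources sum as intensities:
L_total = 10·log₁₀(10^(71.9/10) + 10^(65.9/10)) = 10·log₁₀(19380000) = 72.87 dB SPL.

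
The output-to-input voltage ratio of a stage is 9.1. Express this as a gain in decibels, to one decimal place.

19.2 dB

Voltage ratio → dB uses the 20·log₁₀ form:
20·log₁₀(9.1) = 19.2 dB.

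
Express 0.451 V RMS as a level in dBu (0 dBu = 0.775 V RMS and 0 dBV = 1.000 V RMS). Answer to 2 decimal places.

dBu = 20·log₁₀(V / 0.775 V).
20·log₁₀(0.451/0.775) = -4.70 dBu.

-4.70 dBu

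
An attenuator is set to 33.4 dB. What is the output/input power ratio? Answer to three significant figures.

0.000457

Power ratio = 10^(dB/10).
10^(-33.4/10) = 10^(-3.340) = 0.000457.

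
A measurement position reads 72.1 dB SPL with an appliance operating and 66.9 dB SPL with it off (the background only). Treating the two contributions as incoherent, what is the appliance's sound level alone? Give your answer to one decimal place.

70.5 dB SPL

Background correction is a power subtraction:
L_src = 10·log₁₀(10^(72.1/10) − 10^(66.9/10)) = 10·log₁₀(11320000) = 70.5 dB SPL.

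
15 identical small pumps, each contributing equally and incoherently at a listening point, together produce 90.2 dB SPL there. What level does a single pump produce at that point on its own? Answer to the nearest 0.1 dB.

78.4 dB SPL

15 equal incoherent sources add 10·log₁₀(15) = 11.76 dB over one source.
L_one = 90.2 − 11.76 = 78.4 dB SPL.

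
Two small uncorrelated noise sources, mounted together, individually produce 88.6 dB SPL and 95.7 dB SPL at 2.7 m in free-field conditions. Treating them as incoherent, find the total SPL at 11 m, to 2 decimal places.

84.27 dB SPL

Combined at 2.7 m: 10·log₁₀(10^(88.6/10)+10^(95.7/10)) = 96.474 dB SPL.
Then apply −20·log₁₀(11/2.7) = -12.201 dB → 84.27 dB SPL.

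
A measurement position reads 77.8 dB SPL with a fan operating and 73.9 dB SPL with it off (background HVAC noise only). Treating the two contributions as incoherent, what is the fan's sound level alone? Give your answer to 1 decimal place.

75.5 dB SPL

Subtract intensities: L_src = 10·log₁₀(10^(L_total/10) − 10^(L_bg/10)).
L_src = 10·log₁₀(10^(77.8/10) − 10^(73.9/10)) = 10·log₁₀(35710000) = 75.5 dB SPL.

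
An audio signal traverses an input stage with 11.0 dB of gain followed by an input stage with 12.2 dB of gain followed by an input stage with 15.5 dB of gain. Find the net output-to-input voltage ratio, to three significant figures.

86.1

Net gain = 11.0 + 12.2 + 15.5 = 38.7 dB.
Voltage ratio = 10^(38.7/20) = 86.1.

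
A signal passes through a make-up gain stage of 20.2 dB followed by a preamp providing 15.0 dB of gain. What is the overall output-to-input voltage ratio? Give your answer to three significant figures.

57.5

Net gain = 20.2 + 15.0 = 35.2 dB.
Voltage ratio = 10^(35.2/20) = 57.5.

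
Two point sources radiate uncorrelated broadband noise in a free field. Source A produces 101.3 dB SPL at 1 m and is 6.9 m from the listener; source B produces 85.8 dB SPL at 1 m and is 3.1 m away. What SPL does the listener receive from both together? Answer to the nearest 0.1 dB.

85.1 dB SPL

At the listener: L_A = 101.3 − 20·log₁₀(6.9) = 84.52 dB; L_B = 85.8 − 20·log₁₀(3.1) = 75.97 dB.
Combined: 10·log₁₀(10^(84.52/10)+10^(75.97/10)) = 85.1 dB SPL.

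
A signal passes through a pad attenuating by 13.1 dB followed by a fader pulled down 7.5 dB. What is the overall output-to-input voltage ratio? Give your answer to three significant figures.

0.0933

Net gain = (−13.1) + (−7.5) = -20.6 dB.
Voltage ratio = 10^(-20.6/20) = 0.0933.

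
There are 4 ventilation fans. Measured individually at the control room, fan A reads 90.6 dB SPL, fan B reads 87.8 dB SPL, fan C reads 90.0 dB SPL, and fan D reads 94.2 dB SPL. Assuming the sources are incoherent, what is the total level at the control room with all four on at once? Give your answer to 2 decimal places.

Add the sources as powers (linear), then convert back to dB:
L_total = 10·log₁₀(10^(90.6/10) + 10^(87.8/10) + 10^(90.0/10) + 10^(94.2/10)) = 10·log₁₀(5381000000) = 97.31 dB SPL.

97.31 dB SPL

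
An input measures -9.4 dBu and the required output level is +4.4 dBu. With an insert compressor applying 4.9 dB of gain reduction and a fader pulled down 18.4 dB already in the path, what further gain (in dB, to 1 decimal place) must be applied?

The required make-up gain is the shortfall in the dB sum.
G = +4.4 − (-9.4) + 4.9 + 18.4 = 37.1 dB.

37.1 dB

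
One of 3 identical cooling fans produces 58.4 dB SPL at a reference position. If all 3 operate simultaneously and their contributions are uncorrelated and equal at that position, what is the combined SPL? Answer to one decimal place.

3 equal incoherent sources raise the level by 10·log₁₀(3) = 4.77 dB.
L_total = 58.4 + 4.77 = 63.2 dB SPL.

63.2 dB SPL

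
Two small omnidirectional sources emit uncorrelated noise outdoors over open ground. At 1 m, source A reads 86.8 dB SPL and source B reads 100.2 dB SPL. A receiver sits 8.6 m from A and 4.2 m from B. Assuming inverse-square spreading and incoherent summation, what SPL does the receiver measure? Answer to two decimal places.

At the listener: L_A = 86.8 − 20·log₁₀(8.6) = 68.110 dB; L_B = 100.2 − 20·log₁₀(4.2) = 87.735 dB.
Combined: 10·log₁₀(10^(68.110/10)+10^(87.735/10)) = 87.78 dB SPL.

87.78 dB SPL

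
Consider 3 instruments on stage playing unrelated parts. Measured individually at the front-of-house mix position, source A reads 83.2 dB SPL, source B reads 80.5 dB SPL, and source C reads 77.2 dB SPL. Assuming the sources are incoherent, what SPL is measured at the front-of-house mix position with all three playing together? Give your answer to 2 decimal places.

85.72 dB SPL

Uncorrelated sources add in intensity (power), not in dB.
L_total = 10·log₁₀(10^(83.2/10) + 10^(80.5/10) + 10^(77.2/10)) = 10·log₁₀(373600000) = 85.72 dB SPL.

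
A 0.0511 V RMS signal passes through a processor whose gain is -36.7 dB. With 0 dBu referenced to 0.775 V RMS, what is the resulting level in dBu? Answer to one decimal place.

Input level: 20·log₁₀(0.0511/0.775) = -23.62 dBu.
Output: -23.62 − 36.7 = -60.3 dBu.

-60.3 dBu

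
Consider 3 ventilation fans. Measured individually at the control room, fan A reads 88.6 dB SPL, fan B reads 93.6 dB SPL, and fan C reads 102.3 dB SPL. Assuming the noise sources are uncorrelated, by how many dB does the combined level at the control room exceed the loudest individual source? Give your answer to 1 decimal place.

0.7 dB

Uncorrelated sources add in intensity (power), not in dB.
L_total = 10·log₁₀(10^(88.6/10) + 10^(93.6/10) + 10^(102.3/10)) = 103.01 dB SPL.
Excess over the loudest (102.3 dB): 103.01 − 102.3 = 0.7 dB.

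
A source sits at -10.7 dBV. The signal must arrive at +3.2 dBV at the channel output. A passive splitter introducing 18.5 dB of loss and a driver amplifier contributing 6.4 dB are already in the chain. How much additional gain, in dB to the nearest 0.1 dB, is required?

The required make-up gain is the shortfall in the dB sum.
G = +3.2 − (-10.7) + 18.5 − 6.4 = 26.0 dB.

26.0 dB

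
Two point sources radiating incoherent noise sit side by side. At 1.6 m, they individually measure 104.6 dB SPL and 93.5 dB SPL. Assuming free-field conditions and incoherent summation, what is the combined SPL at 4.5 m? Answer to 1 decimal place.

95.9 dB SPL

Combined at 1.6 m: 10·log₁₀(10^(104.6/10)+10^(93.5/10)) = 104.92 dB SPL.
Then apply −20·log₁₀(4.5/1.6) = -8.98 dB → 95.9 dB SPL.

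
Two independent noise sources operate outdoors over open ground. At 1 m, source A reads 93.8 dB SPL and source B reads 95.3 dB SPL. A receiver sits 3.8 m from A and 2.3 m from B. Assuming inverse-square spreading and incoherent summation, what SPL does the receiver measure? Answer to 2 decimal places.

At the listener: L_A = 93.8 − 20·log₁₀(3.8) = 82.204 dB; L_B = 95.3 − 20·log₁₀(2.3) = 88.065 dB.
Combined: 10·log₁₀(10^(82.204/10)+10^(88.065/10)) = 89.07 dB SPL.

89.07 dB SPL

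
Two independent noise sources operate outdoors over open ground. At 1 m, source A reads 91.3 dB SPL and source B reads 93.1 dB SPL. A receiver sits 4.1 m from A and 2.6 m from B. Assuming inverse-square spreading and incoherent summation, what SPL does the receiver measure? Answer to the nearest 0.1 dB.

85.8 dB SPL

At the listener: L_A = 91.3 − 20·log₁₀(4.1) = 79.04 dB; L_B = 93.1 − 20·log₁₀(2.6) = 84.80 dB.
Combined: 10·log₁₀(10^(79.04/10)+10^(84.80/10)) = 85.8 dB SPL.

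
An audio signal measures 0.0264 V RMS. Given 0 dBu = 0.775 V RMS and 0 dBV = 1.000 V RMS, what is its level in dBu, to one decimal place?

-29.4 dBu

dBu = 20·log₁₀(V / 0.775 V).
20·log₁₀(0.0264/0.775) = -29.4 dBu.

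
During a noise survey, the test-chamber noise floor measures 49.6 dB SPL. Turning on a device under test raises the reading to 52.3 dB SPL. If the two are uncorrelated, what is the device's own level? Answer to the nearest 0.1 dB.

Background correction is a power subtraction:
L_src = 10·log₁₀(10^(52.3/10) − 10^(49.6/10)) = 10·log₁₀(78620) = 49.0 dB SPL.

49.0 dB SPL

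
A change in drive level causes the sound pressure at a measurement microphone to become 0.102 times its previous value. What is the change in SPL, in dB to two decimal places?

Sound pressure is an amplitude quantity: ΔL = 20·log₁₀(p₂/p₁).
20·log₁₀(0.102) = -19.83 dB.

-19.83 dB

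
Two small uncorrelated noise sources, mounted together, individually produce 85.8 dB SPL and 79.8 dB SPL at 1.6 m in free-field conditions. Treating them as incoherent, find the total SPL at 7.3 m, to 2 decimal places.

Combined at 1.6 m: 10·log₁₀(10^(85.8/10)+10^(79.8/10)) = 86.773 dB SPL.
Then apply −20·log₁₀(7.3/1.6) = -13.184 dB → 73.59 dB SPL.

73.59 dB SPL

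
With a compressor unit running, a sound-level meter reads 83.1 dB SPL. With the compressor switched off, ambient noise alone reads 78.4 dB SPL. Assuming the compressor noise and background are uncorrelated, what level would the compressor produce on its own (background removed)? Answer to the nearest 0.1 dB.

Background correction is a power subtraction:
L_src = 10·log₁₀(10^(83.1/10) − 10^(78.4/10)) = 10·log₁₀(135000000) = 81.3 dB SPL.

81.3 dB SPL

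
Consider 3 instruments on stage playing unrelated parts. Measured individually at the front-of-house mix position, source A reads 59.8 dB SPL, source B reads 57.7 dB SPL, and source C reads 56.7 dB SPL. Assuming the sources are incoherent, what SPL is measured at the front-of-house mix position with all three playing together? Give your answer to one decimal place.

63.0 dB SPL

Incoherent sources sum as intensities:
L_total = 10·log₁₀(10^(59.8/10) + 10^(57.7/10) + 10^(56.7/10)) = 10·log₁₀(2012000) = 63.0 dB SPL.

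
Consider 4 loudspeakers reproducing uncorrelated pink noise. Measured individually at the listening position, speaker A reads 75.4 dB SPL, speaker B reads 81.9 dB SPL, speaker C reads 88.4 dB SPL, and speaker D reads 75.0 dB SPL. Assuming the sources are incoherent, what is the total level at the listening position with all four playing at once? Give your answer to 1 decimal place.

89.6 dB SPL

Incoherent sources sum as intensities:
L_total = 10·log₁₀(10^(75.4/10) + 10^(81.9/10) + 10^(88.4/10) + 10^(75.0/10)) = 10·log₁₀(913000000) = 89.6 dB SPL.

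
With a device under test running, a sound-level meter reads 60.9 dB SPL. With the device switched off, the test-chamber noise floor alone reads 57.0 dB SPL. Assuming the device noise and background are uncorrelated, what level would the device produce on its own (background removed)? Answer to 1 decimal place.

Subtract intensities: L_src = 10·log₁₀(10^(L_total/10) − 10^(L_bg/10)).
L_src = 10·log₁₀(10^(60.9/10) − 10^(57.0/10)) = 10·log₁₀(729100) = 58.6 dB SPL.

58.6 dB SPL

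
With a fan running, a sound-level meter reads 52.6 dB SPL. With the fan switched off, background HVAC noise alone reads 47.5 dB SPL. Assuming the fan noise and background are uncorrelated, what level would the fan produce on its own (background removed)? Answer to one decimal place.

Background correction is a power subtraction:
L_src = 10·log₁₀(10^(52.6/10) − 10^(47.5/10)) = 10·log₁₀(125700) = 51.0 dB SPL.

51.0 dB SPL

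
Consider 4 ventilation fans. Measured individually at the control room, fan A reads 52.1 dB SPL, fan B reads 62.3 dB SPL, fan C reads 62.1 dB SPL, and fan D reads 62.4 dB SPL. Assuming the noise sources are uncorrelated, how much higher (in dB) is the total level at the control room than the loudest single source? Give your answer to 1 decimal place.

4.8 dB

Add the sources as powers (linear), then convert back to dB:
L_total = 10·log₁₀(10^(52.1/10) + 10^(62.3/10) + 10^(62.1/10) + 10^(62.4/10)) = 67.18 dB SPL.
Excess over the loudest (62.4 dB): 67.18 − 62.4 = 4.8 dB.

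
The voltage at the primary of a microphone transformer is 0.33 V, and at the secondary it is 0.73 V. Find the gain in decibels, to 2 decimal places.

6.90 dB

Voltage is an amplitude quantity, so gain = 20·log₁₀(V_out/V_in).
20·log₁₀(0.73/0.33) = 20·log₁₀(2.212) = 6.90 dB.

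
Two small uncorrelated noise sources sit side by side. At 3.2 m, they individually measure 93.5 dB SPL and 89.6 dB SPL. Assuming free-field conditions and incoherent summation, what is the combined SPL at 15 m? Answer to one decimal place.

81.6 dB SPL

Combined at 3.2 m: 10·log₁₀(10^(93.5/10)+10^(89.6/10)) = 94.98 dB SPL.
Then apply −20·log₁₀(15/3.2) = -13.42 dB → 81.6 dB SPL.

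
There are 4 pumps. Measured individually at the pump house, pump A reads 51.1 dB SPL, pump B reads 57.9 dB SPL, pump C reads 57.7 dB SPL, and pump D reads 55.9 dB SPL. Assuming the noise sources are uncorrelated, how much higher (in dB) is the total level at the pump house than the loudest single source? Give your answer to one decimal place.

4.5 dB

Add the sources as powers (linear), then convert back to dB:
L_total = 10·log₁₀(10^(51.1/10) + 10^(57.9/10) + 10^(57.7/10) + 10^(55.9/10)) = 62.36 dB SPL.
Excess over the loudest (57.9 dB): 62.36 − 57.9 = 4.5 dB.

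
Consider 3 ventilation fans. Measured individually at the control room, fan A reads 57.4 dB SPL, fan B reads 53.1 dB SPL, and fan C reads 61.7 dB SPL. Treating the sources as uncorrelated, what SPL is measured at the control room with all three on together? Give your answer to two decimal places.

Uncorrelated sources add in intensity (power), not in dB.
L_total = 10·log₁₀(10^(57.4/10) + 10^(53.1/10) + 10^(61.7/10)) = 10·log₁₀(2233000) = 63.49 dB SPL.

63.49 dB SPL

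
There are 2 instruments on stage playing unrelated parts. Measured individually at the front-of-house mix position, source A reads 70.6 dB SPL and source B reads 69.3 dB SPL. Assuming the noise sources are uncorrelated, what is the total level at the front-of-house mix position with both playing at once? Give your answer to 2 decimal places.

Add the sources as powers (linear), then convert back to dB:
L_total = 10·log₁₀(10^(70.6/10) + 10^(69.3/10)) = 10·log₁₀(19990000) = 73.01 dB SPL.

73.01 dB SPL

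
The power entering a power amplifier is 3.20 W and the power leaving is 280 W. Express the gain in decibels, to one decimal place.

19.4 dB

Power is a power quantity, so gain = 10·log₁₀(P_out/P_in).
10·log₁₀(280/3.20) = 10·log₁₀(87.50) = 19.4 dB.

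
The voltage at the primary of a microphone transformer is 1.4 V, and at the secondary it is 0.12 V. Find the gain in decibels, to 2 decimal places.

-21.34 dB

For a voltage ratio, dB = 20·log₁₀(V₂/V₁).
20·log₁₀(0.12/1.4) = 20·log₁₀(0.08571) = -21.34 dB.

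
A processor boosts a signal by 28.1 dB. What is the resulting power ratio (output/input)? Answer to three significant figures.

646

Power ratio = 10^(dB/10).
10^(28.1/10) = 10^(2.810) = 646.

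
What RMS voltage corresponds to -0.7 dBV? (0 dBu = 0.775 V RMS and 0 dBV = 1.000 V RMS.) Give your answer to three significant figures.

V = 1.000 V × 10^(-0.7/20).
= 1.000 × 0.9226 = 0.923 V.

0.923 V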